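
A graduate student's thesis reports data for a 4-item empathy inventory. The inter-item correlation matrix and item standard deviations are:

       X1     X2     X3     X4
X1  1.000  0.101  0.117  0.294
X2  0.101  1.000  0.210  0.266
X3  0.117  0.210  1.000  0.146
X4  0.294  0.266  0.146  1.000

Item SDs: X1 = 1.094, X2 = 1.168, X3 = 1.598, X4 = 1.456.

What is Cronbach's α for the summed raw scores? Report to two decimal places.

α = 0.47

Σσ²ᵢ = 1.094² + 1.168² + 1.598² + 1.456² = 7.2346
Covariances σ_ij = r_ij · s_i · s_j:
  σ(X1,X2) = 0.101 × 1.094 × 1.168 = 0.1291
  σ(X1,X3) = 0.117 × 1.094 × 1.598 = 0.2045
  σ(X1,X4) = 0.294 × 1.094 × 1.456 = 0.4683
  σ(X2,X3) = 0.210 × 1.168 × 1.598 = 0.3920
  σ(X2,X4) = 0.266 × 1.168 × 1.456 = 0.4524
  σ(X3,X4) = 0.146 × 1.598 × 1.456 = 0.3397
σ²_T = Σσ²ᵢ + 2·Σσ_ij = 7.2346 + 2 × 1.9860 = 11.2066
α = (4/3)·(1 − 7.2346/11.2066) = 0.47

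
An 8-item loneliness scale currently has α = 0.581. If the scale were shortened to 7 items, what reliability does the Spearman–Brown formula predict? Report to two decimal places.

Length factor m = 7/8 = 0.8750
α' = m·α / (1 − (1−m)·α)
   = 7/8 × 0.581 / (1 − (1 − 7/8) × 0.581)
   = 0.5084 / 0.9274 = 0.55

predicted reliability = 0.55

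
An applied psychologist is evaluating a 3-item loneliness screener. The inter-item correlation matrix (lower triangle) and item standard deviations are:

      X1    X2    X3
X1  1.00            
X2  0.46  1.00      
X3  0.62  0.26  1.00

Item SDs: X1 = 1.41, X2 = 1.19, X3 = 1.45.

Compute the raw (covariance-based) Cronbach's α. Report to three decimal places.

α = 0.712

Σσ²ᵢ = 1.41² + 1.19² + 1.45² = 5.5067
Covariances σ_ij = r_ij · s_i · s_j:
  σ(X1,X2) = 0.46 × 1.41 × 1.19 = 0.7718
  σ(X1,X3) = 0.62 × 1.41 × 1.45 = 1.2676
  σ(X2,X3) = 0.26 × 1.19 × 1.45 = 0.4486
σ²_T = Σσ²ᵢ + 2·Σσ_ij = 5.5067 + 2 × 2.4880 = 10.4827
α = (3/2)·(1 − 5.5067/10.4827) = 0.712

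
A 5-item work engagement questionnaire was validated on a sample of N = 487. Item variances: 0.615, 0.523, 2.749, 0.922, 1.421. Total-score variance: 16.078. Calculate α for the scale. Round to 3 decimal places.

Σσ²ᵢ = 0.615 + 0.523 + 2.749 + 0.922 + 1.421 = 6.230
α = (k/(k−1))·(1 − Σσ²ᵢ/Var(T)) = (5/4)·(1 − 6.230/16.078) = 0.766

α = 0.766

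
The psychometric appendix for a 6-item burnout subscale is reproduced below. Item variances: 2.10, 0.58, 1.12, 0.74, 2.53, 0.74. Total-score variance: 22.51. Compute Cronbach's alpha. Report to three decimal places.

α = 0.784

Σσᵢ² = 2.10 + 0.58 + 1.12 + 0.74 + 2.53 + 0.74 = 7.81
α = (k/(k−1))·(1 − Σσᵢ²/σ²_T) = (6/5)·(1 − 7.81/22.51) = 0.784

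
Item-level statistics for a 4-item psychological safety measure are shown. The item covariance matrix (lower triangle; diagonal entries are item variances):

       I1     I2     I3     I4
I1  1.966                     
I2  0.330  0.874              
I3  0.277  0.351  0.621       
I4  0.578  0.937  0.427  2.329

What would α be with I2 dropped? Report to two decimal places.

Remaining items: I1, I3, I4 (k = 3).
sum of item variances = 1.966 + 0.621 + 2.329 = 4.916
Var(T) = 4.916 + 2 × 1.282 = 7.480
α (item deleted) = (3/2)·(1 − 4.916/7.480) = 0.51

α = 0.51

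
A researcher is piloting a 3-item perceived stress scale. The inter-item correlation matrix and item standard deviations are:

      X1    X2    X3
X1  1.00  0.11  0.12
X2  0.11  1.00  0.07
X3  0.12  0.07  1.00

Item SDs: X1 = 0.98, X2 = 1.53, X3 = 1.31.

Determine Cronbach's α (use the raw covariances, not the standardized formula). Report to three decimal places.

Cronbach's α = 0.232

Σσ²ᵢ = 0.98² + 1.53² + 1.31² = 5.0174
Covariances σ_ij = r_ij · s_i · s_j:
  σ(X1,X2) = 0.11 × 0.98 × 1.53 = 0.1649
  σ(X1,X3) = 0.12 × 0.98 × 1.31 = 0.1541
  σ(X2,X3) = 0.07 × 1.53 × 1.31 = 0.1403
σ²_T = Σσ²ᵢ + 2·Σσ_ij = 5.0174 + 2 × 0.4593 = 5.9360
α = (3/2)·(1 − 5.0174/5.9360) = 0.232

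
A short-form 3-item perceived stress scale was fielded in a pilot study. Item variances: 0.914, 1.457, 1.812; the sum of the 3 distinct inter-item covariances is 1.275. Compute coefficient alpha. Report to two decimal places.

Σσ²ᵢ = 0.914 + 1.457 + 1.812 = 4.183
Sum of distinct covariances = 1.275
σ²_T = Σσ²ᵢ + 2·Σcov = 4.183 + 2 × 1.275 = 6.733
α = (3/2)·(1 − 4.183/6.733) = 0.57

α = 0.57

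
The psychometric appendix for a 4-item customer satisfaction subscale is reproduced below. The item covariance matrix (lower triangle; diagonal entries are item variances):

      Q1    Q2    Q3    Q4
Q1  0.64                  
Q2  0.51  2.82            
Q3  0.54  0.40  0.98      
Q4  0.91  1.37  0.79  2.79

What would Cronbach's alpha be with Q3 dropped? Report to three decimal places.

Remaining items: Q1, Q2, Q4 (k = 3).
Σσᵢ² = 0.64 + 2.82 + 2.79 = 6.25
Var(T) = 6.25 + 2 × 2.79 = 11.83
α (item deleted) = (3/2)·(1 − 6.25/11.83) = 0.708

α = 0.708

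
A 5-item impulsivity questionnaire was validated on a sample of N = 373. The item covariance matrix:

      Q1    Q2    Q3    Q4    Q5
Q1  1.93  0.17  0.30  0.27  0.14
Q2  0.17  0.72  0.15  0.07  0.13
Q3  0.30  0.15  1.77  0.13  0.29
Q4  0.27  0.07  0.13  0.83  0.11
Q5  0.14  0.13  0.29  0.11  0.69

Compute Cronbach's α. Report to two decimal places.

α = 0.47

Σσ²ᵢ = 1.93 + 0.72 + 1.77 + 0.83 + 0.69 = 5.94
Sum of the distinct covariances = 1.76
Var(T) = 5.94 + 2 × 1.76 = 9.46
α = (k/(k−1))·(1 − Σσ²ᵢ/Var(T)) = (5/4)·(1 − 5.94/9.46) = 0.47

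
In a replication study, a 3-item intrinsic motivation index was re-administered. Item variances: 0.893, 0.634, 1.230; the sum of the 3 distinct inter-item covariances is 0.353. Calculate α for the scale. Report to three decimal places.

Σσᵢ² = 0.893 + 0.634 + 1.230 = 2.757
Sum of distinct covariances = 0.353
σ²_total = Σσᵢ² + 2·Σcov = 2.757 + 2 × 0.353 = 3.463
α = (3/2)·(1 − 2.757/3.463) = 0.306

α = 0.306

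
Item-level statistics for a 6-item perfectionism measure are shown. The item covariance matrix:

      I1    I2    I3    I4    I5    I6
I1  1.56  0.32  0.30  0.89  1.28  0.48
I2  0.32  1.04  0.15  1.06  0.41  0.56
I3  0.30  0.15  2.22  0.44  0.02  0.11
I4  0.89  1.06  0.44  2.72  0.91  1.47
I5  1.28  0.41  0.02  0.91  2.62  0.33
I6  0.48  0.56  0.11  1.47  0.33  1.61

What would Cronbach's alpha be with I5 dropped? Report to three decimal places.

α = 0.698

Remaining items: I1, I2, I3, I4, I6 (k = 5).
Σσ²ᵢ = 1.56 + 1.04 + 2.22 + 2.72 + 1.61 = 9.15
σ²_total = 9.15 + 2 × 5.78 = 20.71
α (item deleted) = (5/4)·(1 − 9.15/20.71) = 0.698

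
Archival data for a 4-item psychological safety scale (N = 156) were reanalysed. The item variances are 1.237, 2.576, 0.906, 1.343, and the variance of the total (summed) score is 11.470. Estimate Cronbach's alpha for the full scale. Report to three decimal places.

Σσ²ᵢ = 1.237 + 2.576 + 0.906 + 1.343 = 6.062
α = (k/(k−1))·(1 − Σσ²ᵢ/Var(T)) = (4/3)·(1 − 6.062/11.470) = 0.629

α = 0.629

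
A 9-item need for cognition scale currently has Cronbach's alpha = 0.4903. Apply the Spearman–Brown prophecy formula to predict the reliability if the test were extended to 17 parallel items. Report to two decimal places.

predicted reliability = 0.65

Length factor m = 17/9 = 1.8889
α' = m·α / (1 + (m−1)·α)
   = 17/9 × 0.4903 / (1 + (17/9 − 1) × 0.4903)
   = 0.9261 / 1.4358 = 0.65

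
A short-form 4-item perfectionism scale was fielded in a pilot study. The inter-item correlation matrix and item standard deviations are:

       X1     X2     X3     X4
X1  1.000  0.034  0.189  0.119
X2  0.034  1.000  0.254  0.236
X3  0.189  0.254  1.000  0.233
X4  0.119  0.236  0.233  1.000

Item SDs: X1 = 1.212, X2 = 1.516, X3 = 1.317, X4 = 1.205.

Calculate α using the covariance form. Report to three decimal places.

α = 0.462

Σσ²ᵢ = 1.212² + 1.516² + 1.317² + 1.205² = 6.9537
Covariances σ_ij = r_ij · s_i · s_j:
  σ(X1,X2) = 0.034 × 1.212 × 1.516 = 0.0625
  σ(X1,X3) = 0.189 × 1.212 × 1.317 = 0.3017
  σ(X1,X4) = 0.119 × 1.212 × 1.205 = 0.1738
  σ(X2,X3) = 0.254 × 1.516 × 1.317 = 0.5071
  σ(X2,X4) = 0.236 × 1.516 × 1.205 = 0.4311
  σ(X3,X4) = 0.233 × 1.317 × 1.205 = 0.3698
σ²_T = Σσ²ᵢ + 2·Σσ_ij = 6.9537 + 2 × 1.8460 = 10.6457
α = (4/3)·(1 − 6.9537/10.6457) = 0.462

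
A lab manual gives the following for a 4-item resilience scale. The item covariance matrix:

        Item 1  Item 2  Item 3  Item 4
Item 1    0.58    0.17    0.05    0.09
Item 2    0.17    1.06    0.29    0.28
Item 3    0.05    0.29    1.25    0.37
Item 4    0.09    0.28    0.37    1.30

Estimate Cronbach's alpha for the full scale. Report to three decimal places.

Σσᵢ² = 0.58 + 1.06 + 1.25 + 1.30 = 4.19
Sum of off-diagonal covariances = 1.25
total variance = 4.19 + 2 × 1.25 = 6.69
α = (k/(k−1))·(1 − Σσᵢ²/total variance) = (4/3)·(1 − 4.19/6.69) = 0.498

α = 0.498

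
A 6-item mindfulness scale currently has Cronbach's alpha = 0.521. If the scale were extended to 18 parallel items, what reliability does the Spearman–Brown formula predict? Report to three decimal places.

Length factor m = 18/6 = 3.0000
α' = m·α / (1 + (m−1)·α)
   = 18/6 × 0.521 / (1 + (18/6 − 1) × 0.521)
   = 1.5630 / 2.0420 = 0.765

predicted reliability = 0.765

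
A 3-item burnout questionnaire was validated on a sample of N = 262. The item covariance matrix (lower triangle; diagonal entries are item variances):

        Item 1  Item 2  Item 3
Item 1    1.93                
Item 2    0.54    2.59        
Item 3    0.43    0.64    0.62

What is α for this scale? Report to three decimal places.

α = 0.578

Σσᵢ² = 1.93 + 2.59 + 0.62 = 5.14
Σ_{i<j} σ_ij = 1.61
total variance = 5.14 + 2 × 1.61 = 8.36
α = (k/(k−1))·(1 − Σσᵢ²/total variance) = (3/2)·(1 − 5.14/8.36) = 0.578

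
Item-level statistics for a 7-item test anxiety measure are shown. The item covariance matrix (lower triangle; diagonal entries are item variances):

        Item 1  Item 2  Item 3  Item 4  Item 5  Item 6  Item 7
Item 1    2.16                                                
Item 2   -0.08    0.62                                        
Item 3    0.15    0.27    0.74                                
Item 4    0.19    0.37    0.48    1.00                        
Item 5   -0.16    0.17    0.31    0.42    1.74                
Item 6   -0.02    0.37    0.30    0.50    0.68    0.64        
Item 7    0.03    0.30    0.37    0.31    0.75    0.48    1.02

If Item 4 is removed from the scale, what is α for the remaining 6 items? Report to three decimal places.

α = 0.637

Remaining items: Item 1, Item 2, Item 3, Item 5, Item 6, Item 7 (k = 6).
Σσᵢ² = 2.16 + 0.62 + 0.74 + 1.74 + 0.64 + 1.02 = 6.92
Var(T) = 6.92 + 2 × 3.92 = 14.76
α (item deleted) = (6/5)·(1 − 6.92/14.76) = 0.637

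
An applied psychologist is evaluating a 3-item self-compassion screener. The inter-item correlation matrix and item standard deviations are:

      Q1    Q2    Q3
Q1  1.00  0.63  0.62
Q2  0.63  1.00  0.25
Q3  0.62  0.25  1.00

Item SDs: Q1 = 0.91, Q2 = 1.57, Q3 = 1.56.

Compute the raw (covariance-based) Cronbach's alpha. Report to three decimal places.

Σσ²ᵢ = 0.91² + 1.57² + 1.56² = 5.7266
Covariances σ_ij = r_ij · s_i · s_j:
  σ(Q1,Q2) = 0.63 × 0.91 × 1.57 = 0.9001
  σ(Q1,Q3) = 0.62 × 0.91 × 1.56 = 0.8802
  σ(Q2,Q3) = 0.25 × 1.57 × 1.56 = 0.6123
σ²_T = Σσ²ᵢ + 2·Σσ_ij = 5.7266 + 2 × 2.3926 = 10.5118
α = (3/2)·(1 − 5.7266/10.5118) = 0.683

α = 0.683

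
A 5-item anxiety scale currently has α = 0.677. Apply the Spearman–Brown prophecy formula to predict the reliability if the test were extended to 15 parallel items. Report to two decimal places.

Length factor m = 15/5 = 3.0000
α' = m·α / (1 + (m−1)·α)
   = 15/5 × 0.677 / (1 + (15/5 − 1) × 0.677)
   = 2.0310 / 2.3540 = 0.86

predicted reliability = 0.86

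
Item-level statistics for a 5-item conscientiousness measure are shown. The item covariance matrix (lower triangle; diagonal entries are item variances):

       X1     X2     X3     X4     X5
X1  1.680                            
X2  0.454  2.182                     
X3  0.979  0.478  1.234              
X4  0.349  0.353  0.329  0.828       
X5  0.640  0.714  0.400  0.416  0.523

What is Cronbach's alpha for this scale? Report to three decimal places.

ΣVar(i) = 1.680 + 2.182 + 1.234 + 0.828 + 0.523 = 6.447
Sum of off-diagonal covariances = 5.112
total variance = 6.447 + 2 × 5.112 = 16.671
α = (k/(k−1))·(1 − ΣVar(i)/total variance) = (5/4)·(1 − 6.447/16.671) = 0.767

Cronbach's alpha = 0.767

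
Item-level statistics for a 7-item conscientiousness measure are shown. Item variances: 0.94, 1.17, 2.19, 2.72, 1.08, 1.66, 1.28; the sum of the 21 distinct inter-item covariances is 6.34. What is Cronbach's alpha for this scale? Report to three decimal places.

Σσᵢ² = 0.94 + 1.17 + 2.19 + 2.72 + 1.08 + 1.66 + 1.28 = 11.04
Sum of distinct covariances = 6.34
σ²_T = Σσᵢ² + 2·Σcov = 11.04 + 2 × 6.34 = 23.72
α = (7/6)·(1 − 11.04/23.72) = 0.624

Cronbach's alpha = 0.624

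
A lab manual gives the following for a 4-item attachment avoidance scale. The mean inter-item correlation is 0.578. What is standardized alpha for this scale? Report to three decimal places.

α = 0.846

Standardized α = k·r̄ / (1 + (k−1)·r̄) = 4 × 0.578 / (1 + 3 × 0.578)
  = 2.3120 / 2.7340 = 0.846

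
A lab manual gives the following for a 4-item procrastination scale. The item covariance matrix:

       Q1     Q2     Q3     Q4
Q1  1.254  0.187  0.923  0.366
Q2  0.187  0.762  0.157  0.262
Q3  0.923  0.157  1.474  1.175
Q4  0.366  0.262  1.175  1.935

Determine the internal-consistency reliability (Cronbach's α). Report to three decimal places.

Σσᵢ² = 1.254 + 0.762 + 1.474 + 1.935 = 5.425
Sum of off-diagonal covariances = 3.070
σ²_T = 5.425 + 2 × 3.070 = 11.565
α = (k/(k−1))·(1 − Σσᵢ²/σ²_T) = (4/3)·(1 − 5.425/11.565) = 0.708

Cronbach's α = 0.708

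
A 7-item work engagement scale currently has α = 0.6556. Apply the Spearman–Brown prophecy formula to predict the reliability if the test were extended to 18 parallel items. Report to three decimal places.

predicted reliability = 0.830

Length factor m = 18/7 = 2.5714
α' = m·α / (1 + (m−1)·α)
   = 18/7 × 0.6556 / (1 + (18/7 − 1) × 0.6556)
   = 1.6858 / 2.0302 = 0.830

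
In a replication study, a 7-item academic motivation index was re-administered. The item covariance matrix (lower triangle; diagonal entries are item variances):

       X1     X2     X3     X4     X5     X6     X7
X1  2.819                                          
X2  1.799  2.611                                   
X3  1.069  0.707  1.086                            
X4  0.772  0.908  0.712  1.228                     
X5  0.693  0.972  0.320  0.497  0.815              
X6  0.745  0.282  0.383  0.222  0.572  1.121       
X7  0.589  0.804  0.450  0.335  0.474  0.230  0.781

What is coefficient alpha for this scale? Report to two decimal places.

α = 0.84

sum of item variances = 2.819 + 2.611 + 1.086 + 1.228 + 0.815 + 1.121 + 0.781 = 10.461
Σ_{i<j} σ_ij = 13.535
total variance = 10.461 + 2 × 13.535 = 37.531
α = (k/(k−1))·(1 − sum of item variances/total variance) = (7/6)·(1 − 10.461/37.531) = 0.84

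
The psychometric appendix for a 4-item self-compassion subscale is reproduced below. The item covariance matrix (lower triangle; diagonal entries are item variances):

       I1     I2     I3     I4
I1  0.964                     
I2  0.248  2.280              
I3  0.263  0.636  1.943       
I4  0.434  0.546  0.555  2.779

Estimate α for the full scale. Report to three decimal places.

Σσᵢ² = 0.964 + 2.280 + 1.943 + 2.779 = 7.966
Σ_{i<j} σ_ij = 2.682
σ²_T = 7.966 + 2 × 2.682 = 13.330
α = (k/(k−1))·(1 − Σσᵢ²/σ²_T) = (4/3)·(1 − 7.966/13.330) = 0.537

α = 0.537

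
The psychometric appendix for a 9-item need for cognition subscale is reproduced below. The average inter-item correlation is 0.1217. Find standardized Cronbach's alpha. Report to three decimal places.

standardized Cronbach's alpha = 0.555

Standardized α = k·r̄ / (1 + (k−1)·r̄) = 9 × 0.1217 / (1 + 8 × 0.1217)
  = 1.0953 / 1.9736 = 0.555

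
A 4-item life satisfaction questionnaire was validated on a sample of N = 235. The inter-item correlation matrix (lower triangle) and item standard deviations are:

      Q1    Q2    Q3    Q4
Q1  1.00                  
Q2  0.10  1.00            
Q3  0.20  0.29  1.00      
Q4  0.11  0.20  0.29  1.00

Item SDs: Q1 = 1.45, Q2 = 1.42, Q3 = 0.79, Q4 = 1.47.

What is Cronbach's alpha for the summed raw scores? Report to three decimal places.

α = 0.448

Σσ²ᵢ = 1.45² + 1.42² + 0.79² + 1.47² = 6.9039
Covariances σ_ij = r_ij · s_i · s_j:
  σ(Q1,Q2) = 0.10 × 1.45 × 1.42 = 0.2059
  σ(Q1,Q3) = 0.20 × 1.45 × 0.79 = 0.2291
  σ(Q1,Q4) = 0.11 × 1.45 × 1.47 = 0.2345
  σ(Q2,Q3) = 0.29 × 1.42 × 0.79 = 0.3253
  σ(Q2,Q4) = 0.20 × 1.42 × 1.47 = 0.4175
  σ(Q3,Q4) = 0.29 × 0.79 × 1.47 = 0.3368
σ²_T = Σσ²ᵢ + 2·Σσ_ij = 6.9039 + 2 × 1.7491 = 10.4021
α = (4/3)·(1 − 6.9039/10.4021) = 0.448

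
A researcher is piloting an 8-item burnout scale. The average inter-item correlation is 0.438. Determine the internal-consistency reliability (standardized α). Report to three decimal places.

standardized α = 0.862

Standardized α = k·r̄ / (1 + (k−1)·r̄) = 8 × 0.438 / (1 + 7 × 0.438)
  = 3.5040 / 4.0660 = 0.862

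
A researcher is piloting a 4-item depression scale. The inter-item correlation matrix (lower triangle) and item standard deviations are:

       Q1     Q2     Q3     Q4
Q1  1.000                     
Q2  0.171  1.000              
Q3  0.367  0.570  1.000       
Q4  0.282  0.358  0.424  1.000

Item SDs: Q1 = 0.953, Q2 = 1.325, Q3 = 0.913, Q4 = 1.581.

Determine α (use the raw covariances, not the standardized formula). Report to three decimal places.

α = 0.668

Σσ²ᵢ = 0.953² + 1.325² + 0.913² + 1.581² = 5.9970
Covariances σ_ij = r_ij · s_i · s_j:
  σ(Q1,Q2) = 0.171 × 0.953 × 1.325 = 0.2159
  σ(Q1,Q3) = 0.367 × 0.953 × 0.913 = 0.3193
  σ(Q1,Q4) = 0.282 × 0.953 × 1.581 = 0.4249
  σ(Q2,Q3) = 0.570 × 1.325 × 0.913 = 0.6895
  σ(Q2,Q4) = 0.358 × 1.325 × 1.581 = 0.7499
  σ(Q3,Q4) = 0.424 × 0.913 × 1.581 = 0.6120
σ²_T = Σσ²ᵢ + 2·Σσ_ij = 5.9970 + 2 × 3.0115 = 12.0200
α = (4/3)·(1 − 5.9970/12.0200) = 0.668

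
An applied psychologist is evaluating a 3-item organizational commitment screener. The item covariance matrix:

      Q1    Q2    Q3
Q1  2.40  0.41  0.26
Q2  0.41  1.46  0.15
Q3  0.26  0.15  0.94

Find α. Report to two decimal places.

α = 0.38

ΣVar(i) = 2.40 + 1.46 + 0.94 = 4.80
Σ_{i<j} σ_ij = 0.82
Var(T) = 4.80 + 2 × 0.82 = 6.44
α = (k/(k−1))·(1 − ΣVar(i)/Var(T)) = (3/2)·(1 − 4.80/6.44) = 0.38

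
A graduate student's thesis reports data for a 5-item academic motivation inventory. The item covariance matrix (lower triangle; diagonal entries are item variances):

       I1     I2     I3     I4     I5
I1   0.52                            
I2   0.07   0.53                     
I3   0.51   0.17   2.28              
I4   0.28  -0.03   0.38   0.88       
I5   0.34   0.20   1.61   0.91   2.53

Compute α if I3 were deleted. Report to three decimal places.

Remaining items: I1, I2, I4, I5 (k = 4).
sum of item variances = 0.52 + 0.53 + 0.88 + 2.53 = 4.46
σ²_total = 4.46 + 2 × 1.77 = 8.00
α (item deleted) = (4/3)·(1 − 4.46/8.00) = 0.590

α = 0.590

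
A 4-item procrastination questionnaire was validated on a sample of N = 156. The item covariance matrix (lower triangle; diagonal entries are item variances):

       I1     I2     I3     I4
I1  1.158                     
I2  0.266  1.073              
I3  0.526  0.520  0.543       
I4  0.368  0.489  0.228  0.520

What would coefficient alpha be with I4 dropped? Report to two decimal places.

Remaining items: I1, I2, I3 (k = 3).
sum of item variances = 1.158 + 1.073 + 0.543 = 2.774
total variance = 2.774 + 2 × 1.312 = 5.398
α (item deleted) = (3/2)·(1 − 2.774/5.398) = 0.73

α = 0.73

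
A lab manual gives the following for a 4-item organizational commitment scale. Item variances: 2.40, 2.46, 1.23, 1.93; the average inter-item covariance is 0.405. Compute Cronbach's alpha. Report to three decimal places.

α = 0.503

sum of item variances = 2.40 + 2.46 + 1.23 + 1.93 = 8.02
Sum of the 6 distinct covariances = 6 × 0.405 = 2.430
σ²_T = sum of item variances + 2·Σcov = 8.02 + 2 × 2.430 = 12.880
α = (4/3)·(1 − 8.02/12.880) = 0.503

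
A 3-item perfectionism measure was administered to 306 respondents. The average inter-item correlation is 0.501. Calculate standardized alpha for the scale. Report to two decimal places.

α = 0.75

Standardized α = k·r̄ / (1 + (k−1)·r̄) = 3 × 0.501 / (1 + 2 × 0.501)
  = 1.5030 / 2.0020 = 0.75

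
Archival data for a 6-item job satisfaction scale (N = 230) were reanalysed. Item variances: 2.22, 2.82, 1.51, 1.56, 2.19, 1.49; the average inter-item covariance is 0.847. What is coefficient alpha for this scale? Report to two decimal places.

coefficient alpha = 0.82

Σσᵢ² = 2.22 + 2.82 + 1.51 + 1.56 + 2.19 + 1.49 = 11.79
Sum of the 15 distinct covariances = 15 × 0.847 = 12.705
total variance = Σσᵢ² + 2·Σcov = 11.79 + 2 × 12.705 = 37.200
α = (6/5)·(1 − 11.79/37.200) = 0.82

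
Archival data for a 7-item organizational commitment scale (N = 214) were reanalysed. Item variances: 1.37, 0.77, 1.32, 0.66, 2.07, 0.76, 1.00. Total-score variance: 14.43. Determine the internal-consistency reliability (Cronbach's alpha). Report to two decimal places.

Σσ²ᵢ = 1.37 + 0.77 + 1.32 + 0.66 + 2.07 + 0.76 + 1.00 = 7.95
α = (k/(k−1))·(1 − Σσ²ᵢ/total variance) = (7/6)·(1 − 7.95/14.43) = 0.52

α = 0.52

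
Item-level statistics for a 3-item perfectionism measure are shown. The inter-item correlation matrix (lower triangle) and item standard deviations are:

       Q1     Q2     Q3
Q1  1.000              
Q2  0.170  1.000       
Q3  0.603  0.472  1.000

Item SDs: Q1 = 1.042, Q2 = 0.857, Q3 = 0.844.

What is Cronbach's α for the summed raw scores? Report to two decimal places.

Σσ²ᵢ = 1.042² + 0.857² + 0.844² = 2.5325
Covariances σ_ij = r_ij · s_i · s_j:
  σ(Q1,Q2) = 0.170 × 1.042 × 0.857 = 0.1518
  σ(Q1,Q3) = 0.603 × 1.042 × 0.844 = 0.5303
  σ(Q2,Q3) = 0.472 × 0.857 × 0.844 = 0.3414
σ²_T = Σσ²ᵢ + 2·Σσ_ij = 2.5325 + 2 × 1.0235 = 4.5795
α = (3/2)·(1 − 2.5325/4.5795) = 0.67

α = 0.67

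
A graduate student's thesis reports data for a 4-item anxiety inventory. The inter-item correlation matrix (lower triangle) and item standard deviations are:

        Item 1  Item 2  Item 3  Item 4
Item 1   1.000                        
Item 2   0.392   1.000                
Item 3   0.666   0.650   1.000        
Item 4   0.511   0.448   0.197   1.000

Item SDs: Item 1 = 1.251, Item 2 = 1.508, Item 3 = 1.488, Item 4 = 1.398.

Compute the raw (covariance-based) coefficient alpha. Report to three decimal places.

Σσ²ᵢ = 1.251² + 1.508² + 1.488² + 1.398² = 8.0076
Covariances σ_ij = r_ij · s_i · s_j:
  σ(Item 1,Item 2) = 0.392 × 1.251 × 1.508 = 0.7395
  σ(Item 1,Item 3) = 0.666 × 1.251 × 1.488 = 1.2398
  σ(Item 1,Item 4) = 0.511 × 1.251 × 1.398 = 0.8937
  σ(Item 2,Item 3) = 0.650 × 1.508 × 1.488 = 1.4585
  σ(Item 2,Item 4) = 0.448 × 1.508 × 1.398 = 0.9445
  σ(Item 3,Item 4) = 0.197 × 1.488 × 1.398 = 0.4098
σ²_T = Σσ²ᵢ + 2·Σσ_ij = 8.0076 + 2 × 5.6858 = 19.3792
α = (4/3)·(1 − 8.0076/19.3792) = 0.782

coefficient alpha = 0.782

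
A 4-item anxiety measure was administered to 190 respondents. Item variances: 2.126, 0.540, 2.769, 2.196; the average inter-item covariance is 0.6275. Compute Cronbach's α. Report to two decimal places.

α = 0.66

Σσ²ᵢ = 2.126 + 0.540 + 2.769 + 2.196 = 7.631
Sum of the 6 distinct covariances = 6 × 0.6275 = 3.7650
total variance = Σσ²ᵢ + 2·Σcov = 7.631 + 2 × 3.7650 = 15.1610
α = (4/3)·(1 − 7.631/15.1610) = 0.66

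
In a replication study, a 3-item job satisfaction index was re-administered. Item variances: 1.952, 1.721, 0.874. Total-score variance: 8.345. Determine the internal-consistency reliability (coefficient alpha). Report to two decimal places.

α = 0.68

Σσᵢ² = 1.952 + 1.721 + 0.874 = 4.547
α = (k/(k−1))·(1 − Σσᵢ²/Var(T)) = (3/2)·(1 − 4.547/8.345) = 0.68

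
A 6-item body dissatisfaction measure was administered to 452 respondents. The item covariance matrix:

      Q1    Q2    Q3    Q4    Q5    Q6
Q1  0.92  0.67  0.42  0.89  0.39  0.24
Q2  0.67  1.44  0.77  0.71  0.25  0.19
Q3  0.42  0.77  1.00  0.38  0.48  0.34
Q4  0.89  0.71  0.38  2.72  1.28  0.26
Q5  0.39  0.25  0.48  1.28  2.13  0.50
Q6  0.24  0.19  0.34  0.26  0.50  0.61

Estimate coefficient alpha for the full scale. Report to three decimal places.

Σσᵢ² = 0.92 + 1.44 + 1.00 + 2.72 + 2.13 + 0.61 = 8.82
Sum of off-diagonal covariances = 7.77
Var(T) = 8.82 + 2 × 7.77 = 24.36
α = (k/(k−1))·(1 − Σσᵢ²/Var(T)) = (6/5)·(1 − 8.82/24.36) = 0.766

α = 0.766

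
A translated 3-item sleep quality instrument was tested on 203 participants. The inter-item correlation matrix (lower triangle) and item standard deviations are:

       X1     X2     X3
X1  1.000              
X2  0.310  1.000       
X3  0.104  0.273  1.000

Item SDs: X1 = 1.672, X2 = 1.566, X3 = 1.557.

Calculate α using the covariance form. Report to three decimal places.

α = 0.470

Σσ²ᵢ = 1.672² + 1.566² + 1.557² = 7.6722
Covariances σ_ij = r_ij · s_i · s_j:
  σ(X1,X2) = 0.310 × 1.672 × 1.566 = 0.8117
  σ(X1,X3) = 0.104 × 1.672 × 1.557 = 0.2707
  σ(X2,X3) = 0.273 × 1.566 × 1.557 = 0.6656
σ²_T = Σσ²ᵢ + 2·Σσ_ij = 7.6722 + 2 × 1.7480 = 11.1682
α = (3/2)·(1 − 7.6722/11.1682) = 0.470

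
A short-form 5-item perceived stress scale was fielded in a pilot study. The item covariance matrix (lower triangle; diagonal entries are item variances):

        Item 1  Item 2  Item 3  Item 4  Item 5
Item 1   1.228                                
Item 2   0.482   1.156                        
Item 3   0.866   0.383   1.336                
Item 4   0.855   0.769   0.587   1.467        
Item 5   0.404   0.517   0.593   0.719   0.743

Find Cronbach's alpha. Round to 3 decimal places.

α = 0.845

sum of item variances = 1.228 + 1.156 + 1.336 + 1.467 + 0.743 = 5.930
Sum of off-diagonal covariances = 6.175
total variance = 5.930 + 2 × 6.175 = 18.280
α = (k/(k−1))·(1 − sum of item variances/total variance) = (5/4)·(1 − 5.930/18.280) = 0.845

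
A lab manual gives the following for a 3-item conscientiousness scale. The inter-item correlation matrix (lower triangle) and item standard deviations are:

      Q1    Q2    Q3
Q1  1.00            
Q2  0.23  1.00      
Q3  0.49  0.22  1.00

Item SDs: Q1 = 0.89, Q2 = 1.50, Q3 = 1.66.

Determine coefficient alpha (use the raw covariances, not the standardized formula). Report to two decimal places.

Σσ²ᵢ = 0.89² + 1.50² + 1.66² = 5.7977
Covariances σ_ij = r_ij · s_i · s_j:
  σ(Q1,Q2) = 0.23 × 0.89 × 1.50 = 0.3071
  σ(Q1,Q3) = 0.49 × 0.89 × 1.66 = 0.7239
  σ(Q2,Q3) = 0.22 × 1.50 × 1.66 = 0.5478
σ²_T = Σσ²ᵢ + 2·Σσ_ij = 5.7977 + 2 × 1.5788 = 8.9553
α = (3/2)·(1 − 5.7977/8.9553) = 0.53

α = 0.53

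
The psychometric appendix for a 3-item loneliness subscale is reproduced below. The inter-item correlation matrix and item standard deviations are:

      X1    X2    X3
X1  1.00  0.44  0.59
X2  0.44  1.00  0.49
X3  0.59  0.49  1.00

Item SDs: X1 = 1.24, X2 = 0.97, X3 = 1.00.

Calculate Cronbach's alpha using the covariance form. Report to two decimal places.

Σσ²ᵢ = 1.24² + 0.97² + 1.00² = 3.4785
Covariances σ_ij = r_ij · s_i · s_j:
  σ(X1,X2) = 0.44 × 1.24 × 0.97 = 0.5292
  σ(X1,X3) = 0.59 × 1.24 × 1.00 = 0.7316
  σ(X2,X3) = 0.49 × 0.97 × 1.00 = 0.4753
σ²_T = Σσ²ᵢ + 2·Σσ_ij = 3.4785 + 2 × 1.7361 = 6.9507
α = (3/2)·(1 − 3.4785/6.9507) = 0.75

Cronbach's alpha = 0.75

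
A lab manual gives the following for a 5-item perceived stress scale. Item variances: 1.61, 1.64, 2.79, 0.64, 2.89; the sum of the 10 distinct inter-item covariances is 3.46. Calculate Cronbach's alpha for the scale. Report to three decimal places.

Cronbach's alpha = 0.525

sum of item variances = 1.61 + 1.64 + 2.79 + 0.64 + 2.89 = 9.57
Sum of distinct covariances = 3.46
σ²_total = sum of item variances + 2·Σcov = 9.57 + 2 × 3.46 = 16.49
α = (5/4)·(1 − 9.57/16.49) = 0.525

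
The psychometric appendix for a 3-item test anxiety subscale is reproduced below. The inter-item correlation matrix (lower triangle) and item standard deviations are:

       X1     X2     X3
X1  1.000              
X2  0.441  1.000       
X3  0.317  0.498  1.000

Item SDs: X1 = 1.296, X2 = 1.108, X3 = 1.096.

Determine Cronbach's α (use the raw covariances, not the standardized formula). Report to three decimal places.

Σσ²ᵢ = 1.296² + 1.108² + 1.096² = 4.1085
Covariances σ_ij = r_ij · s_i · s_j:
  σ(X1,X2) = 0.441 × 1.296 × 1.108 = 0.6333
  σ(X1,X3) = 0.317 × 1.296 × 1.096 = 0.4503
  σ(X2,X3) = 0.498 × 1.108 × 1.096 = 0.6048
σ²_T = Σσ²ᵢ + 2·Σσ_ij = 4.1085 + 2 × 1.6884 = 7.4853
α = (3/2)·(1 − 4.1085/7.4853) = 0.677

α = 0.677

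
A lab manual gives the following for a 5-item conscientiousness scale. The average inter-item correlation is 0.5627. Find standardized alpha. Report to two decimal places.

Standardized α = k·r̄ / (1 + (k−1)·r̄) = 5 × 0.5627 / (1 + 4 × 0.5627)
  = 2.8135 / 3.2508 = 0.87

standardized alpha = 0.87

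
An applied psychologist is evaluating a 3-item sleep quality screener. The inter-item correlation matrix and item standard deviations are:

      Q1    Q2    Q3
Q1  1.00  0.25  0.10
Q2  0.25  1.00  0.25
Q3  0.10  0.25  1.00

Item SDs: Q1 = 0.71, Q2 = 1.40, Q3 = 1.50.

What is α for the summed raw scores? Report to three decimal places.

Σσ²ᵢ = 0.71² + 1.40² + 1.50² = 4.7141
Covariances σ_ij = r_ij · s_i · s_j:
  σ(Q1,Q2) = 0.25 × 0.71 × 1.40 = 0.2485
  σ(Q1,Q3) = 0.10 × 0.71 × 1.50 = 0.1065
  σ(Q2,Q3) = 0.25 × 1.40 × 1.50 = 0.5250
σ²_T = Σσ²ᵢ + 2·Σσ_ij = 4.7141 + 2 × 0.8800 = 6.4741
α = (3/2)·(1 − 4.7141/6.4741) = 0.408

α = 0.408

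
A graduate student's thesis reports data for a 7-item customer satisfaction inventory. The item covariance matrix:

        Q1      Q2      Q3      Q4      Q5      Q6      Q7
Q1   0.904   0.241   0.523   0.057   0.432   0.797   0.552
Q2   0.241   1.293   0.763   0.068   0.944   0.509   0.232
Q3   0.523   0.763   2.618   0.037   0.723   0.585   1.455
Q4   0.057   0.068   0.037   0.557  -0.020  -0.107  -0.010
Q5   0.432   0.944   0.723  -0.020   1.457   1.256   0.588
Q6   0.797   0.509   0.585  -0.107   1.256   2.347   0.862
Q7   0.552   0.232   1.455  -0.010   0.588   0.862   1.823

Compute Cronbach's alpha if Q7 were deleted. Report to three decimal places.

α = 0.717

Remaining items: Q1, Q2, Q3, Q4, Q5, Q6 (k = 6).
Σσᵢ² = 0.904 + 1.293 + 2.618 + 0.557 + 1.457 + 2.347 = 9.176
Var(T) = 9.176 + 2 × 6.808 = 22.792
α (item deleted) = (6/5)·(1 − 9.176/22.792) = 0.717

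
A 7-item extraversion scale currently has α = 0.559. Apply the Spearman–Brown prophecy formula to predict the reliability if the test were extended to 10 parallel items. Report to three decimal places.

Length factor m = 10/7 = 1.4286
α' = m·α / (1 + (m−1)·α)
   = 10/7 × 0.559 / (1 + (10/7 − 1) × 0.559)
   = 0.7986 / 1.2396 = 0.644

predicted reliability = 0.644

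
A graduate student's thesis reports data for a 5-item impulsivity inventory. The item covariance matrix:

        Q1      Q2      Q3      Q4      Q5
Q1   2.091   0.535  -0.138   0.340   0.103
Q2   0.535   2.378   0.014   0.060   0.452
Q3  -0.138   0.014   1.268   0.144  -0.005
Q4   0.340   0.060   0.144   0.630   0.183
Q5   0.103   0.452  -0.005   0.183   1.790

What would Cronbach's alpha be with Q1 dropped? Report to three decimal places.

α = 0.291

Remaining items: Q2, Q3, Q4, Q5 (k = 4).
ΣVar(i) = 2.378 + 1.268 + 0.630 + 1.790 = 6.066
σ²_T = 6.066 + 2 × 0.848 = 7.762
α (item deleted) = (4/3)·(1 − 6.066/7.762) = 0.291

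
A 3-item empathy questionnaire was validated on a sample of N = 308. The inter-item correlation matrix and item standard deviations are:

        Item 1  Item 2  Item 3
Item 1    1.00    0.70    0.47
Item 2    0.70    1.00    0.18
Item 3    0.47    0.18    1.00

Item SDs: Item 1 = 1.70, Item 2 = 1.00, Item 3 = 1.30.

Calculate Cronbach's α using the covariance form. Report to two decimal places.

Cronbach's α = 0.70

Σσ²ᵢ = 1.70² + 1.00² + 1.30² = 5.5800
Covariances σ_ij = r_ij · s_i · s_j:
  σ(Item 1,Item 2) = 0.70 × 1.70 × 1.00 = 1.1900
  σ(Item 1,Item 3) = 0.47 × 1.70 × 1.30 = 1.0387
  σ(Item 2,Item 3) = 0.18 × 1.00 × 1.30 = 0.2340
σ²_T = Σσ²ᵢ + 2·Σσ_ij = 5.5800 + 2 × 2.4627 = 10.5054
α = (3/2)·(1 − 5.5800/10.5054) = 0.70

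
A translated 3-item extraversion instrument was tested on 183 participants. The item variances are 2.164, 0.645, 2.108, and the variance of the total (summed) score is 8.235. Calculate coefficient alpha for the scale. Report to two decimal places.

coefficient alpha = 0.60

Σσ²ᵢ = 2.164 + 0.645 + 2.108 = 4.917
α = (k/(k−1))·(1 − Σσ²ᵢ/total variance) = (3/2)·(1 − 4.917/8.235) = 0.60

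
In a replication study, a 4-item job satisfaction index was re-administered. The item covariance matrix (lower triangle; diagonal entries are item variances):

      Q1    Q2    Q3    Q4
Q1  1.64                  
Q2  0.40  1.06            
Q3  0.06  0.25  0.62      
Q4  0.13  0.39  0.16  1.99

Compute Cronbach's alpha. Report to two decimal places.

Σσᵢ² = 1.64 + 1.06 + 0.62 + 1.99 = 5.31
Sum of off-diagonal covariances = 1.39
total variance = 5.31 + 2 × 1.39 = 8.09
α = (k/(k−1))·(1 − Σσᵢ²/total variance) = (4/3)·(1 − 5.31/8.09) = 0.46

α = 0.46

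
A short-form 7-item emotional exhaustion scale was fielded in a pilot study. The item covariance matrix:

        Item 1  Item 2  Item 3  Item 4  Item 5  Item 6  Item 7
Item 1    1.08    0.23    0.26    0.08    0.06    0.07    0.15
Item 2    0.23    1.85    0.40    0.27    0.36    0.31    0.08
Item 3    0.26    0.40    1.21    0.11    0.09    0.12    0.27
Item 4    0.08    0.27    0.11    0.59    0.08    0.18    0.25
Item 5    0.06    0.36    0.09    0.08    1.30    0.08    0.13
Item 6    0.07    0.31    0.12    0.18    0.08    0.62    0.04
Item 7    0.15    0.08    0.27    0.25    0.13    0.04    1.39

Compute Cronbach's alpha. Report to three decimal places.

Cronbach's alpha = 0.553

Σσᵢ² = 1.08 + 1.85 + 1.21 + 0.59 + 1.30 + 0.62 + 1.39 = 8.04
Sum of off-diagonal covariances = 3.62
σ²_T = 8.04 + 2 × 3.62 = 15.28
α = (k/(k−1))·(1 − Σσᵢ²/σ²_T) = (7/6)·(1 − 8.04/15.28) = 0.553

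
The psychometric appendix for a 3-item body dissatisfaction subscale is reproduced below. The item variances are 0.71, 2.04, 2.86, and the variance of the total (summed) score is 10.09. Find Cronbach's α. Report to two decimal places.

ΣVar(i) = 0.71 + 2.04 + 2.86 = 5.61
α = (k/(k−1))·(1 − ΣVar(i)/total variance) = (3/2)·(1 − 5.61/10.09) = 0.67

α = 0.67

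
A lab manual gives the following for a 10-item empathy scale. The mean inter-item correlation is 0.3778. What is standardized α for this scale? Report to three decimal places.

standardized α = 0.859

Standardized α = k·r̄ / (1 + (k−1)·r̄) = 10 × 0.3778 / (1 + 9 × 0.3778)
  = 3.7780 / 4.4002 = 0.859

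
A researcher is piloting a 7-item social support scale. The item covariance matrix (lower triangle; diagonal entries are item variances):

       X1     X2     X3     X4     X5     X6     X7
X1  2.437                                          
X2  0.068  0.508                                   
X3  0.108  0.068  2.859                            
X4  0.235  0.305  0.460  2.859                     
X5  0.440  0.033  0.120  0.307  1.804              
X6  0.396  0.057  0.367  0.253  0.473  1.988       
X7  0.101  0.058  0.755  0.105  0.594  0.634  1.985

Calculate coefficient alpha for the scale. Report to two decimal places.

ΣVar(i) = 2.437 + 0.508 + 2.859 + 2.859 + 1.804 + 1.988 + 1.985 = 14.440
Σ_{i<j} σ_ij = 5.937
σ²_total = 14.440 + 2 × 5.937 = 26.314
α = (k/(k−1))·(1 − ΣVar(i)/σ²_total) = (7/6)·(1 − 14.440/26.314) = 0.53

coefficient alpha = 0.53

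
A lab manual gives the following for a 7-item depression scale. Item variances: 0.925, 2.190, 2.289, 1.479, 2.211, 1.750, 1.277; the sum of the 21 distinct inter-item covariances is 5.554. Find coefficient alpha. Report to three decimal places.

coefficient alpha = 0.558

ΣVar(i) = 0.925 + 2.190 + 2.289 + 1.479 + 2.211 + 1.750 + 1.277 = 12.121
Sum of distinct covariances = 5.554
σ²_total = ΣVar(i) + 2·Σcov = 12.121 + 2 × 5.554 = 23.229
α = (7/6)·(1 − 12.121/23.229) = 0.558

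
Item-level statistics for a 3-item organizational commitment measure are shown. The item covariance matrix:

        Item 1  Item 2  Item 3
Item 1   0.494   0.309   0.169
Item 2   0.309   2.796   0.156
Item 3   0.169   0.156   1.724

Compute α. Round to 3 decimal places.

α = 0.303

Σσᵢ² = 0.494 + 2.796 + 1.724 = 5.014
Σ_{i<j} σ_ij = 0.634
σ²_total = 5.014 + 2 × 0.634 = 6.282
α = (k/(k−1))·(1 − Σσᵢ²/σ²_total) = (3/2)·(1 − 5.014/6.282) = 0.303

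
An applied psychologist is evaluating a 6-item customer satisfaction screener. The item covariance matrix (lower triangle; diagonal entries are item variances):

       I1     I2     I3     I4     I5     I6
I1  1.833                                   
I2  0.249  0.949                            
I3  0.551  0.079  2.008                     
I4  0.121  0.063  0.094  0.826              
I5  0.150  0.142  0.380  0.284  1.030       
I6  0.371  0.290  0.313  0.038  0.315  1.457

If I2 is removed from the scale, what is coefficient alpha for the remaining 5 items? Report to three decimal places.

Remaining items: I1, I3, I4, I5, I6 (k = 5).
ΣVar(i) = 1.833 + 2.008 + 0.826 + 1.030 + 1.457 = 7.154
σ²_T = 7.154 + 2 × 2.617 = 12.388
α (item deleted) = (5/4)·(1 − 7.154/12.388) = 0.528

α = 0.528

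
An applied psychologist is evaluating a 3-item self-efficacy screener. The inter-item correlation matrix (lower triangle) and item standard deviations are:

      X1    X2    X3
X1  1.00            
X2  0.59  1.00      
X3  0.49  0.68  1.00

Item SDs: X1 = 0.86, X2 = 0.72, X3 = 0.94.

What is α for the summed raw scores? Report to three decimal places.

α = 0.799

Σσ²ᵢ = 0.86² + 0.72² + 0.94² = 2.1416
Covariances σ_ij = r_ij · s_i · s_j:
  σ(X1,X2) = 0.59 × 0.86 × 0.72 = 0.3653
  σ(X1,X3) = 0.49 × 0.86 × 0.94 = 0.3961
  σ(X2,X3) = 0.68 × 0.72 × 0.94 = 0.4602
σ²_T = Σσ²ᵢ + 2·Σσ_ij = 2.1416 + 2 × 1.2216 = 4.5848
α = (3/2)·(1 − 2.1416/4.5848) = 0.799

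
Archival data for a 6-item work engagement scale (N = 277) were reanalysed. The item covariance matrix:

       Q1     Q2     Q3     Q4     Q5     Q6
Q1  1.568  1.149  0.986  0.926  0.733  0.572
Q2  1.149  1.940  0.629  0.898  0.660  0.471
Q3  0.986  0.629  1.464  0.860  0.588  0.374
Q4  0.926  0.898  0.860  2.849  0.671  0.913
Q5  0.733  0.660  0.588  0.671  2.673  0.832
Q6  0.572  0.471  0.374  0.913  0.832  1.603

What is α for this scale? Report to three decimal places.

α = 0.781

Σσ²ᵢ = 1.568 + 1.940 + 1.464 + 2.849 + 2.673 + 1.603 = 12.097
Sum of the distinct covariances = 11.262
σ²_total = 12.097 + 2 × 11.262 = 34.621
α = (k/(k−1))·(1 − Σσ²ᵢ/σ²_total) = (6/5)·(1 − 12.097/34.621) = 0.781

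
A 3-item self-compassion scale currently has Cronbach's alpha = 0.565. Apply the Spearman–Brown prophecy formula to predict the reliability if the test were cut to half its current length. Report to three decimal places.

Length factor m = 1/2
α' = m·α / (1 − (1−m)·α)
   = 1/2 × 0.565 / (1 − (1 − 1/2) × 0.565)
   = 0.2825 / 0.7175 = 0.394

predicted reliability = 0.394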